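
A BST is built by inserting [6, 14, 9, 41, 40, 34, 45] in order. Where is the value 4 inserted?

Starting tree (level order): [6, None, 14, 9, 41, None, None, 40, 45, 34]
Insertion path: 6
Result: insert 4 as left child of 6
Final tree (level order): [6, 4, 14, None, None, 9, 41, None, None, 40, 45, 34]


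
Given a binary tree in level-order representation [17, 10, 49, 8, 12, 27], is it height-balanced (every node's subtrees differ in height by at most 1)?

Tree (level-order array): [17, 10, 49, 8, 12, 27]
Definition: a tree is height-balanced if, at every node, |h(left) - h(right)| <= 1 (empty subtree has height -1).
Bottom-up per-node check:
  node 8: h_left=-1, h_right=-1, diff=0 [OK], height=0
  node 12: h_left=-1, h_right=-1, diff=0 [OK], height=0
  node 10: h_left=0, h_right=0, diff=0 [OK], height=1
  node 27: h_left=-1, h_right=-1, diff=0 [OK], height=0
  node 49: h_left=0, h_right=-1, diff=1 [OK], height=1
  node 17: h_left=1, h_right=1, diff=0 [OK], height=2
All nodes satisfy the balance condition.
Result: Balanced


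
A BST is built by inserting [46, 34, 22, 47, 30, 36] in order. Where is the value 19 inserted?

Starting tree (level order): [46, 34, 47, 22, 36, None, None, None, 30]
Insertion path: 46 -> 34 -> 22
Result: insert 19 as left child of 22
Final tree (level order): [46, 34, 47, 22, 36, None, None, 19, 30]


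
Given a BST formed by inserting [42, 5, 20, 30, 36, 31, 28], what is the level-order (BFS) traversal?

Tree insertion order: [42, 5, 20, 30, 36, 31, 28]
Tree (level-order array): [42, 5, None, None, 20, None, 30, 28, 36, None, None, 31]
BFS from the root, enqueuing left then right child of each popped node:
  queue [42] -> pop 42, enqueue [5], visited so far: [42]
  queue [5] -> pop 5, enqueue [20], visited so far: [42, 5]
  queue [20] -> pop 20, enqueue [30], visited so far: [42, 5, 20]
  queue [30] -> pop 30, enqueue [28, 36], visited so far: [42, 5, 20, 30]
  queue [28, 36] -> pop 28, enqueue [none], visited so far: [42, 5, 20, 30, 28]
  queue [36] -> pop 36, enqueue [31], visited so far: [42, 5, 20, 30, 28, 36]
  queue [31] -> pop 31, enqueue [none], visited so far: [42, 5, 20, 30, 28, 36, 31]
Result: [42, 5, 20, 30, 28, 36, 31]


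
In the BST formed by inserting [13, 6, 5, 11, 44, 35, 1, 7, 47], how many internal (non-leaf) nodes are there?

Tree built from: [13, 6, 5, 11, 44, 35, 1, 7, 47]
Tree (level-order array): [13, 6, 44, 5, 11, 35, 47, 1, None, 7]
Rule: An internal node has at least one child.
Per-node child counts:
  node 13: 2 child(ren)
  node 6: 2 child(ren)
  node 5: 1 child(ren)
  node 1: 0 child(ren)
  node 11: 1 child(ren)
  node 7: 0 child(ren)
  node 44: 2 child(ren)
  node 35: 0 child(ren)
  node 47: 0 child(ren)
Matching nodes: [13, 6, 5, 11, 44]
Count of internal (non-leaf) nodes: 5


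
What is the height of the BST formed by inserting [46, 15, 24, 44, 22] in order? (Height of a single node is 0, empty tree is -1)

Insertion order: [46, 15, 24, 44, 22]
Tree (level-order array): [46, 15, None, None, 24, 22, 44]
Compute height bottom-up (empty subtree = -1):
  height(22) = 1 + max(-1, -1) = 0
  height(44) = 1 + max(-1, -1) = 0
  height(24) = 1 + max(0, 0) = 1
  height(15) = 1 + max(-1, 1) = 2
  height(46) = 1 + max(2, -1) = 3
Height = 3


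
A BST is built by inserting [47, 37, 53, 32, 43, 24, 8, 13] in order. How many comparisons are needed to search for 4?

Search path for 4: 47 -> 37 -> 32 -> 24 -> 8
Found: False
Comparisons: 5


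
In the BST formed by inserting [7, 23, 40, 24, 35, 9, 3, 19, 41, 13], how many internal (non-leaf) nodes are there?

Tree built from: [7, 23, 40, 24, 35, 9, 3, 19, 41, 13]
Tree (level-order array): [7, 3, 23, None, None, 9, 40, None, 19, 24, 41, 13, None, None, 35]
Rule: An internal node has at least one child.
Per-node child counts:
  node 7: 2 child(ren)
  node 3: 0 child(ren)
  node 23: 2 child(ren)
  node 9: 1 child(ren)
  node 19: 1 child(ren)
  node 13: 0 child(ren)
  node 40: 2 child(ren)
  node 24: 1 child(ren)
  node 35: 0 child(ren)
  node 41: 0 child(ren)
Matching nodes: [7, 23, 9, 19, 40, 24]
Count of internal (non-leaf) nodes: 6


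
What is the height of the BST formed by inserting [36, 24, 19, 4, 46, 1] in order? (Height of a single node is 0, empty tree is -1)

Insertion order: [36, 24, 19, 4, 46, 1]
Tree (level-order array): [36, 24, 46, 19, None, None, None, 4, None, 1]
Compute height bottom-up (empty subtree = -1):
  height(1) = 1 + max(-1, -1) = 0
  height(4) = 1 + max(0, -1) = 1
  height(19) = 1 + max(1, -1) = 2
  height(24) = 1 + max(2, -1) = 3
  height(46) = 1 + max(-1, -1) = 0
  height(36) = 1 + max(3, 0) = 4
Height = 4


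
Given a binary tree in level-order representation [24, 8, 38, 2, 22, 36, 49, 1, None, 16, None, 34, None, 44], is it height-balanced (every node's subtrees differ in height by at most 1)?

Tree (level-order array): [24, 8, 38, 2, 22, 36, 49, 1, None, 16, None, 34, None, 44]
Definition: a tree is height-balanced if, at every node, |h(left) - h(right)| <= 1 (empty subtree has height -1).
Bottom-up per-node check:
  node 1: h_left=-1, h_right=-1, diff=0 [OK], height=0
  node 2: h_left=0, h_right=-1, diff=1 [OK], height=1
  node 16: h_left=-1, h_right=-1, diff=0 [OK], height=0
  node 22: h_left=0, h_right=-1, diff=1 [OK], height=1
  node 8: h_left=1, h_right=1, diff=0 [OK], height=2
  node 34: h_left=-1, h_right=-1, diff=0 [OK], height=0
  node 36: h_left=0, h_right=-1, diff=1 [OK], height=1
  node 44: h_left=-1, h_right=-1, diff=0 [OK], height=0
  node 49: h_left=0, h_right=-1, diff=1 [OK], height=1
  node 38: h_left=1, h_right=1, diff=0 [OK], height=2
  node 24: h_left=2, h_right=2, diff=0 [OK], height=3
All nodes satisfy the balance condition.
Result: Balanced


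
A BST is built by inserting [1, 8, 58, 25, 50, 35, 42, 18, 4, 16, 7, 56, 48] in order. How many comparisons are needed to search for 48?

Search path for 48: 1 -> 8 -> 58 -> 25 -> 50 -> 35 -> 42 -> 48
Found: True
Comparisons: 8


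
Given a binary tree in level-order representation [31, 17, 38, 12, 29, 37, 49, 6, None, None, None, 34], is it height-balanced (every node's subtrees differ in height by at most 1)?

Tree (level-order array): [31, 17, 38, 12, 29, 37, 49, 6, None, None, None, 34]
Definition: a tree is height-balanced if, at every node, |h(left) - h(right)| <= 1 (empty subtree has height -1).
Bottom-up per-node check:
  node 6: h_left=-1, h_right=-1, diff=0 [OK], height=0
  node 12: h_left=0, h_right=-1, diff=1 [OK], height=1
  node 29: h_left=-1, h_right=-1, diff=0 [OK], height=0
  node 17: h_left=1, h_right=0, diff=1 [OK], height=2
  node 34: h_left=-1, h_right=-1, diff=0 [OK], height=0
  node 37: h_left=0, h_right=-1, diff=1 [OK], height=1
  node 49: h_left=-1, h_right=-1, diff=0 [OK], height=0
  node 38: h_left=1, h_right=0, diff=1 [OK], height=2
  node 31: h_left=2, h_right=2, diff=0 [OK], height=3
All nodes satisfy the balance condition.
Result: Balanced


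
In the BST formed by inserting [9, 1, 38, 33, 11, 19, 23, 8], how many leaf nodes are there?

Tree built from: [9, 1, 38, 33, 11, 19, 23, 8]
Tree (level-order array): [9, 1, 38, None, 8, 33, None, None, None, 11, None, None, 19, None, 23]
Rule: A leaf has 0 children.
Per-node child counts:
  node 9: 2 child(ren)
  node 1: 1 child(ren)
  node 8: 0 child(ren)
  node 38: 1 child(ren)
  node 33: 1 child(ren)
  node 11: 1 child(ren)
  node 19: 1 child(ren)
  node 23: 0 child(ren)
Matching nodes: [8, 23]
Count of leaf nodes: 2


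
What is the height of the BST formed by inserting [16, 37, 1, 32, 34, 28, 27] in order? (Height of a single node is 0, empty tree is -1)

Insertion order: [16, 37, 1, 32, 34, 28, 27]
Tree (level-order array): [16, 1, 37, None, None, 32, None, 28, 34, 27]
Compute height bottom-up (empty subtree = -1):
  height(1) = 1 + max(-1, -1) = 0
  height(27) = 1 + max(-1, -1) = 0
  height(28) = 1 + max(0, -1) = 1
  height(34) = 1 + max(-1, -1) = 0
  height(32) = 1 + max(1, 0) = 2
  height(37) = 1 + max(2, -1) = 3
  height(16) = 1 + max(0, 3) = 4
Height = 4


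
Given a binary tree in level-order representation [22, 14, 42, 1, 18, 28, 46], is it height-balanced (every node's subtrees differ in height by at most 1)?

Tree (level-order array): [22, 14, 42, 1, 18, 28, 46]
Definition: a tree is height-balanced if, at every node, |h(left) - h(right)| <= 1 (empty subtree has height -1).
Bottom-up per-node check:
  node 1: h_left=-1, h_right=-1, diff=0 [OK], height=0
  node 18: h_left=-1, h_right=-1, diff=0 [OK], height=0
  node 14: h_left=0, h_right=0, diff=0 [OK], height=1
  node 28: h_left=-1, h_right=-1, diff=0 [OK], height=0
  node 46: h_left=-1, h_right=-1, diff=0 [OK], height=0
  node 42: h_left=0, h_right=0, diff=0 [OK], height=1
  node 22: h_left=1, h_right=1, diff=0 [OK], height=2
All nodes satisfy the balance condition.
Result: Balanced


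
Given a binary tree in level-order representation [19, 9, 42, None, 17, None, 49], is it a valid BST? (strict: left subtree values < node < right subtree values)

Level-order array: [19, 9, 42, None, 17, None, 49]
Validate using subtree bounds (lo, hi): at each node, require lo < value < hi,
then recurse left with hi=value and right with lo=value.
Preorder trace (stopping at first violation):
  at node 19 with bounds (-inf, +inf): OK
  at node 9 with bounds (-inf, 19): OK
  at node 17 with bounds (9, 19): OK
  at node 42 with bounds (19, +inf): OK
  at node 49 with bounds (42, +inf): OK
No violation found at any node.
Result: Valid BST


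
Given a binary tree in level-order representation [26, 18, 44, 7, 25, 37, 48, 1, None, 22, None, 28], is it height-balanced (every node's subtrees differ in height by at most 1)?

Tree (level-order array): [26, 18, 44, 7, 25, 37, 48, 1, None, 22, None, 28]
Definition: a tree is height-balanced if, at every node, |h(left) - h(right)| <= 1 (empty subtree has height -1).
Bottom-up per-node check:
  node 1: h_left=-1, h_right=-1, diff=0 [OK], height=0
  node 7: h_left=0, h_right=-1, diff=1 [OK], height=1
  node 22: h_left=-1, h_right=-1, diff=0 [OK], height=0
  node 25: h_left=0, h_right=-1, diff=1 [OK], height=1
  node 18: h_left=1, h_right=1, diff=0 [OK], height=2
  node 28: h_left=-1, h_right=-1, diff=0 [OK], height=0
  node 37: h_left=0, h_right=-1, diff=1 [OK], height=1
  node 48: h_left=-1, h_right=-1, diff=0 [OK], height=0
  node 44: h_left=1, h_right=0, diff=1 [OK], height=2
  node 26: h_left=2, h_right=2, diff=0 [OK], height=3
All nodes satisfy the balance condition.
Result: Balanced


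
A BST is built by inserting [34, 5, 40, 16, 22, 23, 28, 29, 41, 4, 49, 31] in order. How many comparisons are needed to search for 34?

Search path for 34: 34
Found: True
Comparisons: 1


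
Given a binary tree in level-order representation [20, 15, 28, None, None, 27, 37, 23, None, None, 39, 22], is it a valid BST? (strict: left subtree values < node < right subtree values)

Level-order array: [20, 15, 28, None, None, 27, 37, 23, None, None, 39, 22]
Validate using subtree bounds (lo, hi): at each node, require lo < value < hi,
then recurse left with hi=value and right with lo=value.
Preorder trace (stopping at first violation):
  at node 20 with bounds (-inf, +inf): OK
  at node 15 with bounds (-inf, 20): OK
  at node 28 with bounds (20, +inf): OK
  at node 27 with bounds (20, 28): OK
  at node 23 with bounds (20, 27): OK
  at node 22 with bounds (20, 23): OK
  at node 37 with bounds (28, +inf): OK
  at node 39 with bounds (37, +inf): OK
No violation found at any node.
Result: Valid BST


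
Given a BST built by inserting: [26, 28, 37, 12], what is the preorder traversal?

Tree insertion order: [26, 28, 37, 12]
Tree (level-order array): [26, 12, 28, None, None, None, 37]
Preorder traversal: [26, 12, 28, 37]


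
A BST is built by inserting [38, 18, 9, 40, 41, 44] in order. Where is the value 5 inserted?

Starting tree (level order): [38, 18, 40, 9, None, None, 41, None, None, None, 44]
Insertion path: 38 -> 18 -> 9
Result: insert 5 as left child of 9
Final tree (level order): [38, 18, 40, 9, None, None, 41, 5, None, None, 44]


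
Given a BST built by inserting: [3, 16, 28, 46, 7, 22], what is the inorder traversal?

Tree insertion order: [3, 16, 28, 46, 7, 22]
Tree (level-order array): [3, None, 16, 7, 28, None, None, 22, 46]
Inorder traversal: [3, 7, 16, 22, 28, 46]


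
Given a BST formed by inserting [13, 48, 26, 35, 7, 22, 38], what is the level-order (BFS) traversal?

Tree insertion order: [13, 48, 26, 35, 7, 22, 38]
Tree (level-order array): [13, 7, 48, None, None, 26, None, 22, 35, None, None, None, 38]
BFS from the root, enqueuing left then right child of each popped node:
  queue [13] -> pop 13, enqueue [7, 48], visited so far: [13]
  queue [7, 48] -> pop 7, enqueue [none], visited so far: [13, 7]
  queue [48] -> pop 48, enqueue [26], visited so far: [13, 7, 48]
  queue [26] -> pop 26, enqueue [22, 35], visited so far: [13, 7, 48, 26]
  queue [22, 35] -> pop 22, enqueue [none], visited so far: [13, 7, 48, 26, 22]
  queue [35] -> pop 35, enqueue [38], visited so far: [13, 7, 48, 26, 22, 35]
  queue [38] -> pop 38, enqueue [none], visited so far: [13, 7, 48, 26, 22, 35, 38]
Result: [13, 7, 48, 26, 22, 35, 38]


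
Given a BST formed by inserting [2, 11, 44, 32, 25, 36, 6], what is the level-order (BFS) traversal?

Tree insertion order: [2, 11, 44, 32, 25, 36, 6]
Tree (level-order array): [2, None, 11, 6, 44, None, None, 32, None, 25, 36]
BFS from the root, enqueuing left then right child of each popped node:
  queue [2] -> pop 2, enqueue [11], visited so far: [2]
  queue [11] -> pop 11, enqueue [6, 44], visited so far: [2, 11]
  queue [6, 44] -> pop 6, enqueue [none], visited so far: [2, 11, 6]
  queue [44] -> pop 44, enqueue [32], visited so far: [2, 11, 6, 44]
  queue [32] -> pop 32, enqueue [25, 36], visited so far: [2, 11, 6, 44, 32]
  queue [25, 36] -> pop 25, enqueue [none], visited so far: [2, 11, 6, 44, 32, 25]
  queue [36] -> pop 36, enqueue [none], visited so far: [2, 11, 6, 44, 32, 25, 36]
Result: [2, 11, 6, 44, 32, 25, 36]


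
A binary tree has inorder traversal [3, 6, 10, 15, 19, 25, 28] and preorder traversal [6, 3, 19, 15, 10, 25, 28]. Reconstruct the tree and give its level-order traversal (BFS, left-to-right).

Inorder:  [3, 6, 10, 15, 19, 25, 28]
Preorder: [6, 3, 19, 15, 10, 25, 28]
Algorithm: preorder visits root first, so consume preorder in order;
for each root, split the current inorder slice at that value into
left-subtree inorder and right-subtree inorder, then recurse.
Recursive splits:
  root=6; inorder splits into left=[3], right=[10, 15, 19, 25, 28]
  root=3; inorder splits into left=[], right=[]
  root=19; inorder splits into left=[10, 15], right=[25, 28]
  root=15; inorder splits into left=[10], right=[]
  root=10; inorder splits into left=[], right=[]
  root=25; inorder splits into left=[], right=[28]
  root=28; inorder splits into left=[], right=[]
Reconstructed level-order: [6, 3, 19, 15, 25, 10, 28]


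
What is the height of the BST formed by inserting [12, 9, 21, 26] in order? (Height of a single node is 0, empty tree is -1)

Insertion order: [12, 9, 21, 26]
Tree (level-order array): [12, 9, 21, None, None, None, 26]
Compute height bottom-up (empty subtree = -1):
  height(9) = 1 + max(-1, -1) = 0
  height(26) = 1 + max(-1, -1) = 0
  height(21) = 1 + max(-1, 0) = 1
  height(12) = 1 + max(0, 1) = 2
Height = 2


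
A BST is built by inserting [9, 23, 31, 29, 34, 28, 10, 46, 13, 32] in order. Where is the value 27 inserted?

Starting tree (level order): [9, None, 23, 10, 31, None, 13, 29, 34, None, None, 28, None, 32, 46]
Insertion path: 9 -> 23 -> 31 -> 29 -> 28
Result: insert 27 as left child of 28
Final tree (level order): [9, None, 23, 10, 31, None, 13, 29, 34, None, None, 28, None, 32, 46, 27]


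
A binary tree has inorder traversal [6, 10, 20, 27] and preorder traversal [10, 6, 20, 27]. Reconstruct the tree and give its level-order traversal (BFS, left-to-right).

Inorder:  [6, 10, 20, 27]
Preorder: [10, 6, 20, 27]
Algorithm: preorder visits root first, so consume preorder in order;
for each root, split the current inorder slice at that value into
left-subtree inorder and right-subtree inorder, then recurse.
Recursive splits:
  root=10; inorder splits into left=[6], right=[20, 27]
  root=6; inorder splits into left=[], right=[]
  root=20; inorder splits into left=[], right=[27]
  root=27; inorder splits into left=[], right=[]
Reconstructed level-order: [10, 6, 20, 27]


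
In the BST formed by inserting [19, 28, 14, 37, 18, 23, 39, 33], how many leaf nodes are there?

Tree built from: [19, 28, 14, 37, 18, 23, 39, 33]
Tree (level-order array): [19, 14, 28, None, 18, 23, 37, None, None, None, None, 33, 39]
Rule: A leaf has 0 children.
Per-node child counts:
  node 19: 2 child(ren)
  node 14: 1 child(ren)
  node 18: 0 child(ren)
  node 28: 2 child(ren)
  node 23: 0 child(ren)
  node 37: 2 child(ren)
  node 33: 0 child(ren)
  node 39: 0 child(ren)
Matching nodes: [18, 23, 33, 39]
Count of leaf nodes: 4


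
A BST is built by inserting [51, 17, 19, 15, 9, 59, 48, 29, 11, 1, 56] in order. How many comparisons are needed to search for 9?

Search path for 9: 51 -> 17 -> 15 -> 9
Found: True
Comparisons: 4


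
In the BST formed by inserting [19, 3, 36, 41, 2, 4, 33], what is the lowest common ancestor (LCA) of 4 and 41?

Tree insertion order: [19, 3, 36, 41, 2, 4, 33]
Tree (level-order array): [19, 3, 36, 2, 4, 33, 41]
In a BST, the LCA of p=4, q=41 is the first node v on the
root-to-leaf path with p <= v <= q (go left if both < v, right if both > v).
Walk from root:
  at 19: 4 <= 19 <= 41, this is the LCA
LCA = 19


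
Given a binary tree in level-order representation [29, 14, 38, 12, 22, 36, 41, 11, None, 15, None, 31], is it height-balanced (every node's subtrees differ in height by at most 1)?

Tree (level-order array): [29, 14, 38, 12, 22, 36, 41, 11, None, 15, None, 31]
Definition: a tree is height-balanced if, at every node, |h(left) - h(right)| <= 1 (empty subtree has height -1).
Bottom-up per-node check:
  node 11: h_left=-1, h_right=-1, diff=0 [OK], height=0
  node 12: h_left=0, h_right=-1, diff=1 [OK], height=1
  node 15: h_left=-1, h_right=-1, diff=0 [OK], height=0
  node 22: h_left=0, h_right=-1, diff=1 [OK], height=1
  node 14: h_left=1, h_right=1, diff=0 [OK], height=2
  node 31: h_left=-1, h_right=-1, diff=0 [OK], height=0
  node 36: h_left=0, h_right=-1, diff=1 [OK], height=1
  node 41: h_left=-1, h_right=-1, diff=0 [OK], height=0
  node 38: h_left=1, h_right=0, diff=1 [OK], height=2
  node 29: h_left=2, h_right=2, diff=0 [OK], height=3
All nodes satisfy the balance condition.
Result: Balanced


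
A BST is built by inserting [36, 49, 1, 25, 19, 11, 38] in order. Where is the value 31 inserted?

Starting tree (level order): [36, 1, 49, None, 25, 38, None, 19, None, None, None, 11]
Insertion path: 36 -> 1 -> 25
Result: insert 31 as right child of 25
Final tree (level order): [36, 1, 49, None, 25, 38, None, 19, 31, None, None, 11]


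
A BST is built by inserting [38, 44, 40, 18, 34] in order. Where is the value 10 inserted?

Starting tree (level order): [38, 18, 44, None, 34, 40]
Insertion path: 38 -> 18
Result: insert 10 as left child of 18
Final tree (level order): [38, 18, 44, 10, 34, 40]


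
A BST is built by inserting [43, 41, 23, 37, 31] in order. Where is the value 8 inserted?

Starting tree (level order): [43, 41, None, 23, None, None, 37, 31]
Insertion path: 43 -> 41 -> 23
Result: insert 8 as left child of 23
Final tree (level order): [43, 41, None, 23, None, 8, 37, None, None, 31]


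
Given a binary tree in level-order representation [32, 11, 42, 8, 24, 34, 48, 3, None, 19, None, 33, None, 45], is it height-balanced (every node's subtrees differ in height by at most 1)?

Tree (level-order array): [32, 11, 42, 8, 24, 34, 48, 3, None, 19, None, 33, None, 45]
Definition: a tree is height-balanced if, at every node, |h(left) - h(right)| <= 1 (empty subtree has height -1).
Bottom-up per-node check:
  node 3: h_left=-1, h_right=-1, diff=0 [OK], height=0
  node 8: h_left=0, h_right=-1, diff=1 [OK], height=1
  node 19: h_left=-1, h_right=-1, diff=0 [OK], height=0
  node 24: h_left=0, h_right=-1, diff=1 [OK], height=1
  node 11: h_left=1, h_right=1, diff=0 [OK], height=2
  node 33: h_left=-1, h_right=-1, diff=0 [OK], height=0
  node 34: h_left=0, h_right=-1, diff=1 [OK], height=1
  node 45: h_left=-1, h_right=-1, diff=0 [OK], height=0
  node 48: h_left=0, h_right=-1, diff=1 [OK], height=1
  node 42: h_left=1, h_right=1, diff=0 [OK], height=2
  node 32: h_left=2, h_right=2, diff=0 [OK], height=3
All nodes satisfy the balance condition.
Result: Balanced


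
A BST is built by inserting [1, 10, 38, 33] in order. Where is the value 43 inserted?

Starting tree (level order): [1, None, 10, None, 38, 33]
Insertion path: 1 -> 10 -> 38
Result: insert 43 as right child of 38
Final tree (level order): [1, None, 10, None, 38, 33, 43]


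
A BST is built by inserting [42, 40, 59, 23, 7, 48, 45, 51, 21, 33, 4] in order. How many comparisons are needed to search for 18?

Search path for 18: 42 -> 40 -> 23 -> 7 -> 21
Found: False
Comparisons: 5


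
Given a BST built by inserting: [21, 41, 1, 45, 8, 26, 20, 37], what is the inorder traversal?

Tree insertion order: [21, 41, 1, 45, 8, 26, 20, 37]
Tree (level-order array): [21, 1, 41, None, 8, 26, 45, None, 20, None, 37]
Inorder traversal: [1, 8, 20, 21, 26, 37, 41, 45]


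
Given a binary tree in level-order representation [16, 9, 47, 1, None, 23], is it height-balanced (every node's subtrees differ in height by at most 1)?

Tree (level-order array): [16, 9, 47, 1, None, 23]
Definition: a tree is height-balanced if, at every node, |h(left) - h(right)| <= 1 (empty subtree has height -1).
Bottom-up per-node check:
  node 1: h_left=-1, h_right=-1, diff=0 [OK], height=0
  node 9: h_left=0, h_right=-1, diff=1 [OK], height=1
  node 23: h_left=-1, h_right=-1, diff=0 [OK], height=0
  node 47: h_left=0, h_right=-1, diff=1 [OK], height=1
  node 16: h_left=1, h_right=1, diff=0 [OK], height=2
All nodes satisfy the balance condition.
Result: Balanced


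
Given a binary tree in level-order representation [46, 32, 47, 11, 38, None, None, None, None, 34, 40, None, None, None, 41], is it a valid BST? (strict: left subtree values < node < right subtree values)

Level-order array: [46, 32, 47, 11, 38, None, None, None, None, 34, 40, None, None, None, 41]
Validate using subtree bounds (lo, hi): at each node, require lo < value < hi,
then recurse left with hi=value and right with lo=value.
Preorder trace (stopping at first violation):
  at node 46 with bounds (-inf, +inf): OK
  at node 32 with bounds (-inf, 46): OK
  at node 11 with bounds (-inf, 32): OK
  at node 38 with bounds (32, 46): OK
  at node 34 with bounds (32, 38): OK
  at node 40 with bounds (38, 46): OK
  at node 41 with bounds (40, 46): OK
  at node 47 with bounds (46, +inf): OK
No violation found at any node.
Result: Valid BST


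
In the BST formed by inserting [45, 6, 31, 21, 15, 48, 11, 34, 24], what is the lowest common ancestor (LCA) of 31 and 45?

Tree insertion order: [45, 6, 31, 21, 15, 48, 11, 34, 24]
Tree (level-order array): [45, 6, 48, None, 31, None, None, 21, 34, 15, 24, None, None, 11]
In a BST, the LCA of p=31, q=45 is the first node v on the
root-to-leaf path with p <= v <= q (go left if both < v, right if both > v).
Walk from root:
  at 45: 31 <= 45 <= 45, this is the LCA
LCA = 45


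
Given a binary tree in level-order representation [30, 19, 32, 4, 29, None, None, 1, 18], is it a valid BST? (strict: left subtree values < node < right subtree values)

Level-order array: [30, 19, 32, 4, 29, None, None, 1, 18]
Validate using subtree bounds (lo, hi): at each node, require lo < value < hi,
then recurse left with hi=value and right with lo=value.
Preorder trace (stopping at first violation):
  at node 30 with bounds (-inf, +inf): OK
  at node 19 with bounds (-inf, 30): OK
  at node 4 with bounds (-inf, 19): OK
  at node 1 with bounds (-inf, 4): OK
  at node 18 with bounds (4, 19): OK
  at node 29 with bounds (19, 30): OK
  at node 32 with bounds (30, +inf): OK
No violation found at any node.
Result: Valid BST


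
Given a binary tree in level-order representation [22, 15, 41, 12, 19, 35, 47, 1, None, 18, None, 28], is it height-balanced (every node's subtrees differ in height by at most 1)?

Tree (level-order array): [22, 15, 41, 12, 19, 35, 47, 1, None, 18, None, 28]
Definition: a tree is height-balanced if, at every node, |h(left) - h(right)| <= 1 (empty subtree has height -1).
Bottom-up per-node check:
  node 1: h_left=-1, h_right=-1, diff=0 [OK], height=0
  node 12: h_left=0, h_right=-1, diff=1 [OK], height=1
  node 18: h_left=-1, h_right=-1, diff=0 [OK], height=0
  node 19: h_left=0, h_right=-1, diff=1 [OK], height=1
  node 15: h_left=1, h_right=1, diff=0 [OK], height=2
  node 28: h_left=-1, h_right=-1, diff=0 [OK], height=0
  node 35: h_left=0, h_right=-1, diff=1 [OK], height=1
  node 47: h_left=-1, h_right=-1, diff=0 [OK], height=0
  node 41: h_left=1, h_right=0, diff=1 [OK], height=2
  node 22: h_left=2, h_right=2, diff=0 [OK], height=3
All nodes satisfy the balance condition.
Result: Balanced


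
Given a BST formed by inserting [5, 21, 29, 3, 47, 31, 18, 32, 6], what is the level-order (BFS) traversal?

Tree insertion order: [5, 21, 29, 3, 47, 31, 18, 32, 6]
Tree (level-order array): [5, 3, 21, None, None, 18, 29, 6, None, None, 47, None, None, 31, None, None, 32]
BFS from the root, enqueuing left then right child of each popped node:
  queue [5] -> pop 5, enqueue [3, 21], visited so far: [5]
  queue [3, 21] -> pop 3, enqueue [none], visited so far: [5, 3]
  queue [21] -> pop 21, enqueue [18, 29], visited so far: [5, 3, 21]
  queue [18, 29] -> pop 18, enqueue [6], visited so far: [5, 3, 21, 18]
  queue [29, 6] -> pop 29, enqueue [47], visited so far: [5, 3, 21, 18, 29]
  queue [6, 47] -> pop 6, enqueue [none], visited so far: [5, 3, 21, 18, 29, 6]
  queue [47] -> pop 47, enqueue [31], visited so far: [5, 3, 21, 18, 29, 6, 47]
  queue [31] -> pop 31, enqueue [32], visited so far: [5, 3, 21, 18, 29, 6, 47, 31]
  queue [32] -> pop 32, enqueue [none], visited so far: [5, 3, 21, 18, 29, 6, 47, 31, 32]
Result: [5, 3, 21, 18, 29, 6, 47, 31, 32]


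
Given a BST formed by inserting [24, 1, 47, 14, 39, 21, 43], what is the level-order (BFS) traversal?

Tree insertion order: [24, 1, 47, 14, 39, 21, 43]
Tree (level-order array): [24, 1, 47, None, 14, 39, None, None, 21, None, 43]
BFS from the root, enqueuing left then right child of each popped node:
  queue [24] -> pop 24, enqueue [1, 47], visited so far: [24]
  queue [1, 47] -> pop 1, enqueue [14], visited so far: [24, 1]
  queue [47, 14] -> pop 47, enqueue [39], visited so far: [24, 1, 47]
  queue [14, 39] -> pop 14, enqueue [21], visited so far: [24, 1, 47, 14]
  queue [39, 21] -> pop 39, enqueue [43], visited so far: [24, 1, 47, 14, 39]
  queue [21, 43] -> pop 21, enqueue [none], visited so far: [24, 1, 47, 14, 39, 21]
  queue [43] -> pop 43, enqueue [none], visited so far: [24, 1, 47, 14, 39, 21, 43]
Result: [24, 1, 47, 14, 39, 21, 43]


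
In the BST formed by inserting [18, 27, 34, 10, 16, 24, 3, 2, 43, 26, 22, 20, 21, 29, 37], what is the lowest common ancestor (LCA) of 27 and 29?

Tree insertion order: [18, 27, 34, 10, 16, 24, 3, 2, 43, 26, 22, 20, 21, 29, 37]
Tree (level-order array): [18, 10, 27, 3, 16, 24, 34, 2, None, None, None, 22, 26, 29, 43, None, None, 20, None, None, None, None, None, 37, None, None, 21]
In a BST, the LCA of p=27, q=29 is the first node v on the
root-to-leaf path with p <= v <= q (go left if both < v, right if both > v).
Walk from root:
  at 18: both 27 and 29 > 18, go right
  at 27: 27 <= 27 <= 29, this is the LCA
LCA = 27


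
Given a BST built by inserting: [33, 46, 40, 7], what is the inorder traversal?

Tree insertion order: [33, 46, 40, 7]
Tree (level-order array): [33, 7, 46, None, None, 40]
Inorder traversal: [7, 33, 40, 46]


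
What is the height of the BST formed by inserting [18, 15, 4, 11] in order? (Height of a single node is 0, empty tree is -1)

Insertion order: [18, 15, 4, 11]
Tree (level-order array): [18, 15, None, 4, None, None, 11]
Compute height bottom-up (empty subtree = -1):
  height(11) = 1 + max(-1, -1) = 0
  height(4) = 1 + max(-1, 0) = 1
  height(15) = 1 + max(1, -1) = 2
  height(18) = 1 + max(2, -1) = 3
Height = 3


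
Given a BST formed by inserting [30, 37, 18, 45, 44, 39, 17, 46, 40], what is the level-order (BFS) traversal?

Tree insertion order: [30, 37, 18, 45, 44, 39, 17, 46, 40]
Tree (level-order array): [30, 18, 37, 17, None, None, 45, None, None, 44, 46, 39, None, None, None, None, 40]
BFS from the root, enqueuing left then right child of each popped node:
  queue [30] -> pop 30, enqueue [18, 37], visited so far: [30]
  queue [18, 37] -> pop 18, enqueue [17], visited so far: [30, 18]
  queue [37, 17] -> pop 37, enqueue [45], visited so far: [30, 18, 37]
  queue [17, 45] -> pop 17, enqueue [none], visited so far: [30, 18, 37, 17]
  queue [45] -> pop 45, enqueue [44, 46], visited so far: [30, 18, 37, 17, 45]
  queue [44, 46] -> pop 44, enqueue [39], visited so far: [30, 18, 37, 17, 45, 44]
  queue [46, 39] -> pop 46, enqueue [none], visited so far: [30, 18, 37, 17, 45, 44, 46]
  queue [39] -> pop 39, enqueue [40], visited so far: [30, 18, 37, 17, 45, 44, 46, 39]
  queue [40] -> pop 40, enqueue [none], visited so far: [30, 18, 37, 17, 45, 44, 46, 39, 40]
Result: [30, 18, 37, 17, 45, 44, 46, 39, 40]


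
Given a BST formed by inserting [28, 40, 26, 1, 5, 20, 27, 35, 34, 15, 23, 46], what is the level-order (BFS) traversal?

Tree insertion order: [28, 40, 26, 1, 5, 20, 27, 35, 34, 15, 23, 46]
Tree (level-order array): [28, 26, 40, 1, 27, 35, 46, None, 5, None, None, 34, None, None, None, None, 20, None, None, 15, 23]
BFS from the root, enqueuing left then right child of each popped node:
  queue [28] -> pop 28, enqueue [26, 40], visited so far: [28]
  queue [26, 40] -> pop 26, enqueue [1, 27], visited so far: [28, 26]
  queue [40, 1, 27] -> pop 40, enqueue [35, 46], visited so far: [28, 26, 40]
  queue [1, 27, 35, 46] -> pop 1, enqueue [5], visited so far: [28, 26, 40, 1]
  queue [27, 35, 46, 5] -> pop 27, enqueue [none], visited so far: [28, 26, 40, 1, 27]
  queue [35, 46, 5] -> pop 35, enqueue [34], visited so far: [28, 26, 40, 1, 27, 35]
  queue [46, 5, 34] -> pop 46, enqueue [none], visited so far: [28, 26, 40, 1, 27, 35, 46]
  queue [5, 34] -> pop 5, enqueue [20], visited so far: [28, 26, 40, 1, 27, 35, 46, 5]
  queue [34, 20] -> pop 34, enqueue [none], visited so far: [28, 26, 40, 1, 27, 35, 46, 5, 34]
  queue [20] -> pop 20, enqueue [15, 23], visited so far: [28, 26, 40, 1, 27, 35, 46, 5, 34, 20]
  queue [15, 23] -> pop 15, enqueue [none], visited so far: [28, 26, 40, 1, 27, 35, 46, 5, 34, 20, 15]
  queue [23] -> pop 23, enqueue [none], visited so far: [28, 26, 40, 1, 27, 35, 46, 5, 34, 20, 15, 23]
Result: [28, 26, 40, 1, 27, 35, 46, 5, 34, 20, 15, 23]


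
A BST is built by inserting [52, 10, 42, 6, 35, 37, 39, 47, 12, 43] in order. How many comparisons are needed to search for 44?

Search path for 44: 52 -> 10 -> 42 -> 47 -> 43
Found: False
Comparisons: 5


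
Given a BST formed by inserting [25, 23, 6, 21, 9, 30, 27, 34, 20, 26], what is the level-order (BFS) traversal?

Tree insertion order: [25, 23, 6, 21, 9, 30, 27, 34, 20, 26]
Tree (level-order array): [25, 23, 30, 6, None, 27, 34, None, 21, 26, None, None, None, 9, None, None, None, None, 20]
BFS from the root, enqueuing left then right child of each popped node:
  queue [25] -> pop 25, enqueue [23, 30], visited so far: [25]
  queue [23, 30] -> pop 23, enqueue [6], visited so far: [25, 23]
  queue [30, 6] -> pop 30, enqueue [27, 34], visited so far: [25, 23, 30]
  queue [6, 27, 34] -> pop 6, enqueue [21], visited so far: [25, 23, 30, 6]
  queue [27, 34, 21] -> pop 27, enqueue [26], visited so far: [25, 23, 30, 6, 27]
  queue [34, 21, 26] -> pop 34, enqueue [none], visited so far: [25, 23, 30, 6, 27, 34]
  queue [21, 26] -> pop 21, enqueue [9], visited so far: [25, 23, 30, 6, 27, 34, 21]
  queue [26, 9] -> pop 26, enqueue [none], visited so far: [25, 23, 30, 6, 27, 34, 21, 26]
  queue [9] -> pop 9, enqueue [20], visited so far: [25, 23, 30, 6, 27, 34, 21, 26, 9]
  queue [20] -> pop 20, enqueue [none], visited so far: [25, 23, 30, 6, 27, 34, 21, 26, 9, 20]
Result: [25, 23, 30, 6, 27, 34, 21, 26, 9, 20]


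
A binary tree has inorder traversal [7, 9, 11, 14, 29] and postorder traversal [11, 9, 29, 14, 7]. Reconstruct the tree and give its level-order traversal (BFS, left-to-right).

Inorder:   [7, 9, 11, 14, 29]
Postorder: [11, 9, 29, 14, 7]
Algorithm: postorder visits root last, so walk postorder right-to-left;
each value is the root of the current inorder slice — split it at that
value, recurse on the right subtree first, then the left.
Recursive splits:
  root=7; inorder splits into left=[], right=[9, 11, 14, 29]
  root=14; inorder splits into left=[9, 11], right=[29]
  root=29; inorder splits into left=[], right=[]
  root=9; inorder splits into left=[], right=[11]
  root=11; inorder splits into left=[], right=[]
Reconstructed level-order: [7, 14, 9, 29, 11]


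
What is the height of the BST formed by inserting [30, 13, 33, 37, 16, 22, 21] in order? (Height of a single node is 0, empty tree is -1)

Insertion order: [30, 13, 33, 37, 16, 22, 21]
Tree (level-order array): [30, 13, 33, None, 16, None, 37, None, 22, None, None, 21]
Compute height bottom-up (empty subtree = -1):
  height(21) = 1 + max(-1, -1) = 0
  height(22) = 1 + max(0, -1) = 1
  height(16) = 1 + max(-1, 1) = 2
  height(13) = 1 + max(-1, 2) = 3
  height(37) = 1 + max(-1, -1) = 0
  height(33) = 1 + max(-1, 0) = 1
  height(30) = 1 + max(3, 1) = 4
Height = 4


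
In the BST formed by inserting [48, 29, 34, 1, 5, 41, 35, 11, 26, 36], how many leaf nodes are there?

Tree built from: [48, 29, 34, 1, 5, 41, 35, 11, 26, 36]
Tree (level-order array): [48, 29, None, 1, 34, None, 5, None, 41, None, 11, 35, None, None, 26, None, 36]
Rule: A leaf has 0 children.
Per-node child counts:
  node 48: 1 child(ren)
  node 29: 2 child(ren)
  node 1: 1 child(ren)
  node 5: 1 child(ren)
  node 11: 1 child(ren)
  node 26: 0 child(ren)
  node 34: 1 child(ren)
  node 41: 1 child(ren)
  node 35: 1 child(ren)
  node 36: 0 child(ren)
Matching nodes: [26, 36]
Count of leaf nodes: 2


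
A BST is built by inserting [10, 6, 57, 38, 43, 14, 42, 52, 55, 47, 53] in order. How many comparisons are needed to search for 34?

Search path for 34: 10 -> 57 -> 38 -> 14
Found: False
Comparisons: 4


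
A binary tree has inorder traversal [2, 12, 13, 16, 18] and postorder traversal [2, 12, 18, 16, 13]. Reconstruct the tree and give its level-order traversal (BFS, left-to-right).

Inorder:   [2, 12, 13, 16, 18]
Postorder: [2, 12, 18, 16, 13]
Algorithm: postorder visits root last, so walk postorder right-to-left;
each value is the root of the current inorder slice — split it at that
value, recurse on the right subtree first, then the left.
Recursive splits:
  root=13; inorder splits into left=[2, 12], right=[16, 18]
  root=16; inorder splits into left=[], right=[18]
  root=18; inorder splits into left=[], right=[]
  root=12; inorder splits into left=[2], right=[]
  root=2; inorder splits into left=[], right=[]
Reconstructed level-order: [13, 12, 16, 2, 18]


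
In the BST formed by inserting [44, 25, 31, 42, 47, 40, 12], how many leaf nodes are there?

Tree built from: [44, 25, 31, 42, 47, 40, 12]
Tree (level-order array): [44, 25, 47, 12, 31, None, None, None, None, None, 42, 40]
Rule: A leaf has 0 children.
Per-node child counts:
  node 44: 2 child(ren)
  node 25: 2 child(ren)
  node 12: 0 child(ren)
  node 31: 1 child(ren)
  node 42: 1 child(ren)
  node 40: 0 child(ren)
  node 47: 0 child(ren)
Matching nodes: [12, 40, 47]
Count of leaf nodes: 3


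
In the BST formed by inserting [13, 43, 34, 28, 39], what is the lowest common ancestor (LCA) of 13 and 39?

Tree insertion order: [13, 43, 34, 28, 39]
Tree (level-order array): [13, None, 43, 34, None, 28, 39]
In a BST, the LCA of p=13, q=39 is the first node v on the
root-to-leaf path with p <= v <= q (go left if both < v, right if both > v).
Walk from root:
  at 13: 13 <= 13 <= 39, this is the LCA
LCA = 13


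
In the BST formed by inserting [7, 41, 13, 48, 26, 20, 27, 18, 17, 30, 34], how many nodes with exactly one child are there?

Tree built from: [7, 41, 13, 48, 26, 20, 27, 18, 17, 30, 34]
Tree (level-order array): [7, None, 41, 13, 48, None, 26, None, None, 20, 27, 18, None, None, 30, 17, None, None, 34]
Rule: These are nodes with exactly 1 non-null child.
Per-node child counts:
  node 7: 1 child(ren)
  node 41: 2 child(ren)
  node 13: 1 child(ren)
  node 26: 2 child(ren)
  node 20: 1 child(ren)
  node 18: 1 child(ren)
  node 17: 0 child(ren)
  node 27: 1 child(ren)
  node 30: 1 child(ren)
  node 34: 0 child(ren)
  node 48: 0 child(ren)
Matching nodes: [7, 13, 20, 18, 27, 30]
Count of nodes with exactly one child: 6


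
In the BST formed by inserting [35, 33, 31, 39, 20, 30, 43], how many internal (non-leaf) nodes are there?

Tree built from: [35, 33, 31, 39, 20, 30, 43]
Tree (level-order array): [35, 33, 39, 31, None, None, 43, 20, None, None, None, None, 30]
Rule: An internal node has at least one child.
Per-node child counts:
  node 35: 2 child(ren)
  node 33: 1 child(ren)
  node 31: 1 child(ren)
  node 20: 1 child(ren)
  node 30: 0 child(ren)
  node 39: 1 child(ren)
  node 43: 0 child(ren)
Matching nodes: [35, 33, 31, 20, 39]
Count of internal (non-leaf) nodes: 5


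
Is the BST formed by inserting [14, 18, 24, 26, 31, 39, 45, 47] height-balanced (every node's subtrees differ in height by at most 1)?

Tree (level-order array): [14, None, 18, None, 24, None, 26, None, 31, None, 39, None, 45, None, 47]
Definition: a tree is height-balanced if, at every node, |h(left) - h(right)| <= 1 (empty subtree has height -1).
Bottom-up per-node check:
  node 47: h_left=-1, h_right=-1, diff=0 [OK], height=0
  node 45: h_left=-1, h_right=0, diff=1 [OK], height=1
  node 39: h_left=-1, h_right=1, diff=2 [FAIL (|-1-1|=2 > 1)], height=2
  node 31: h_left=-1, h_right=2, diff=3 [FAIL (|-1-2|=3 > 1)], height=3
  node 26: h_left=-1, h_right=3, diff=4 [FAIL (|-1-3|=4 > 1)], height=4
  node 24: h_left=-1, h_right=4, diff=5 [FAIL (|-1-4|=5 > 1)], height=5
  node 18: h_left=-1, h_right=5, diff=6 [FAIL (|-1-5|=6 > 1)], height=6
  node 14: h_left=-1, h_right=6, diff=7 [FAIL (|-1-6|=7 > 1)], height=7
Node 39 violates the condition: |-1 - 1| = 2 > 1.
Result: Not balanced


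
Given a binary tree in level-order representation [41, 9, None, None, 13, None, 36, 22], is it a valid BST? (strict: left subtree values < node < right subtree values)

Level-order array: [41, 9, None, None, 13, None, 36, 22]
Validate using subtree bounds (lo, hi): at each node, require lo < value < hi,
then recurse left with hi=value and right with lo=value.
Preorder trace (stopping at first violation):
  at node 41 with bounds (-inf, +inf): OK
  at node 9 with bounds (-inf, 41): OK
  at node 13 with bounds (9, 41): OK
  at node 36 with bounds (13, 41): OK
  at node 22 with bounds (13, 36): OK
No violation found at any node.
Result: Valid BST


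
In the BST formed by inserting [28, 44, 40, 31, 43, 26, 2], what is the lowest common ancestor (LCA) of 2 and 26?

Tree insertion order: [28, 44, 40, 31, 43, 26, 2]
Tree (level-order array): [28, 26, 44, 2, None, 40, None, None, None, 31, 43]
In a BST, the LCA of p=2, q=26 is the first node v on the
root-to-leaf path with p <= v <= q (go left if both < v, right if both > v).
Walk from root:
  at 28: both 2 and 26 < 28, go left
  at 26: 2 <= 26 <= 26, this is the LCA
LCA = 26


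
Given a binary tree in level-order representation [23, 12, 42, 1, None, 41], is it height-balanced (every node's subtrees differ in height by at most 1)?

Tree (level-order array): [23, 12, 42, 1, None, 41]
Definition: a tree is height-balanced if, at every node, |h(left) - h(right)| <= 1 (empty subtree has height -1).
Bottom-up per-node check:
  node 1: h_left=-1, h_right=-1, diff=0 [OK], height=0
  node 12: h_left=0, h_right=-1, diff=1 [OK], height=1
  node 41: h_left=-1, h_right=-1, diff=0 [OK], height=0
  node 42: h_left=0, h_right=-1, diff=1 [OK], height=1
  node 23: h_left=1, h_right=1, diff=0 [OK], height=2
All nodes satisfy the balance condition.
Result: Balanced
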